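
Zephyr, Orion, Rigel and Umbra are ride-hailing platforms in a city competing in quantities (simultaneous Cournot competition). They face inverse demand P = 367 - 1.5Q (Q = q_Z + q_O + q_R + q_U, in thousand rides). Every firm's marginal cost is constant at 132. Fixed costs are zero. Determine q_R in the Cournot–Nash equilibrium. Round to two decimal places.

31.33

A representative firm's profit is π_i = q_i(367 - 1.5Q) - 132q_i.
First-order condition (treating rivals' output as given): 235 - 3q_i - (3/2)·Σ_{j≠i} q_j = 0.
By symmetry each firm produces the same amount; substituting Σ_{j≠i} q_j = 3q_i yields q_i = 235/(15/2) = 94/3.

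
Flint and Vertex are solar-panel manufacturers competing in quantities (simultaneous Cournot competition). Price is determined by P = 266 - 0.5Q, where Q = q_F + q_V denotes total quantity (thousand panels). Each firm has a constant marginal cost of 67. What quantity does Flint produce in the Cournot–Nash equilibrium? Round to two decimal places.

Each firm earns π_i = (266 - 0.5Q)q_i - 67q_i.
First-order condition (treating rivals' output as given): 199 - q_i - (1/2)q_j = 0.
With identical firms every q_j equals q_i, so q_j = q_i and 199 = (3/2)q_i, giving q_i = 398/3.

132.67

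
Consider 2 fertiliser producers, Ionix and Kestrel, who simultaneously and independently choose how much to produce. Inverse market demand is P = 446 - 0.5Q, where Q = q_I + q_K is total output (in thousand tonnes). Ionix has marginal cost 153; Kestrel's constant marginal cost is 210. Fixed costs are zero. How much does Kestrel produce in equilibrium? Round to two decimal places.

Ionix's profit: π_I = (446 - 0.5Q)q_I - (153q_I). Setting ∂π_I/∂q_I = 0: 293 - q_I - (1/2)(q_K) = 0.
Kestrel's first-order condition: 236 - q_K - (1/2)(q_I) = 0.
Rearranging gives the reaction functions q_I = (293 - (1/2)q_K) and q_K = (236 - (1/2)q_I).
Solving the pair: q_I = 700/3, q_K = 358/3.

119.33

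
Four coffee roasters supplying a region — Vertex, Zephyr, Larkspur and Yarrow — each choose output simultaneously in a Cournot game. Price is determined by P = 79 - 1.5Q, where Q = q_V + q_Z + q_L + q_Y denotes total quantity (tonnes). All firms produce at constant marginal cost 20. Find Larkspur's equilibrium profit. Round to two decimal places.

A representative firm's profit is π_i = q_i(79 - 1.5Q) - 20q_i.
Setting ∂π_i/∂q_i = 0 with rivals' quantities fixed: 59 - 3q_i - (3/2)·Σ_{j≠i} q_j = 0.
By symmetry each firm produces the same amount; substituting Σ_{j≠i} q_j = 3q_i yields q_i = 59/(15/2) = 118/15.
Price P = 79 - (3/2)·(472/15) = 159/5.
Larkspur's profit: (159/5 - 20)·(118/15) = 92.8267.

92.83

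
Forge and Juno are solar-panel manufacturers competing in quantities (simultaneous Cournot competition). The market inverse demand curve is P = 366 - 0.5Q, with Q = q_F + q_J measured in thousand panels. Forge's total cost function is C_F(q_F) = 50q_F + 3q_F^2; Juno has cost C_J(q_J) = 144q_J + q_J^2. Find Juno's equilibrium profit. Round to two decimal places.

6789.31

Forge's profit: π_F = (366 - 0.5Q)q_F - (50q_F + 3q_F²). Setting ∂π_F/∂q_F = 0: 316 - 7q_F - (1/2)(q_J) = 0.
Juno's first-order condition: 222 - 3q_J - (1/2)(q_F) = 0.
Best responses: q_F = (316 - (1/2)q_J)/7, q_J = (222 - (1/2)q_F)/3.
Solving the pair: q_F = 40.3373, q_J = 67.2771.
Price P = 366 - (1/2)·107.6145 = 312.1928.
Juno's profit: 312.1928·67.2771 - 144·67.2771 - 67.2771² = 6789.3140.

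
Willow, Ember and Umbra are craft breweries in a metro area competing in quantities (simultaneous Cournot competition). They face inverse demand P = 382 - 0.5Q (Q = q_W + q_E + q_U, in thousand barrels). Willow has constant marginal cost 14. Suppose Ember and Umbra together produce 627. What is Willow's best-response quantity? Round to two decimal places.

54.50

With rivals' combined output fixed at 627, Willow's profit is π_W = (382 - (1/2)·627 - (1/2)q_W)q_W - (14q_W) = (137/2 - (1/2)q_W)q_W - (14q_W).
∂π_W/∂q_W = 109/2 - q_W = 0, so q_W = 109/2.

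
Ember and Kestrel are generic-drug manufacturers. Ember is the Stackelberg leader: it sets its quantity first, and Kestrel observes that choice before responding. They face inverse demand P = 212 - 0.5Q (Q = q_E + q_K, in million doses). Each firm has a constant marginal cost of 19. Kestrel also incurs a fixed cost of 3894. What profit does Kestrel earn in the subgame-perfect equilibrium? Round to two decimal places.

Solve by backward induction. Given q_E, the follower Kestrel maximises π_K = (212 - (1/2)q_E - (1/2)q_K)q_K - 19q_K.
Follower FOC: 193 - (1/2)q_E - q_K = 0, so q_K(q_E) = (193 - (1/2)q_E).
Ember substitutes q_K(q_E) into its own profit: π_E = q_E(212 - (1/2)q_E - (193 - (1/2)q_E)/2) - 19q_E = (231/2 - (1/4)q_E)q_E - 19q_E.
Leader FOC: 193/2 - (1/2)q_E = 0, so q_E = 193.
Then q_K = (193 - (1/2)·193) = 193/2.
Price P = 212 - (1/2)·(579/2) = 269/4.
Kestrel's profit: (269/4 - 19)·(193/2) - 3894 = 762.1250.

762.13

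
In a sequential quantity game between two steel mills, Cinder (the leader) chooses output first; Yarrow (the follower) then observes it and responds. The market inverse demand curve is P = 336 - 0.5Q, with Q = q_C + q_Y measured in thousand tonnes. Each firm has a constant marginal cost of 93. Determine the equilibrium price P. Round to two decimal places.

Solve by backward induction. Given q_C, the follower Yarrow maximises π_Y = (336 - (1/2)q_C - (1/2)q_Y)q_Y - 93q_Y.
Follower FOC: 243 - (1/2)q_C - q_Y = 0, so q_Y(q_C) = (243 - (1/2)q_C).
Cinder substitutes q_Y(q_C) into its own profit: π_C = q_C(336 - (1/2)q_C - (243 - (1/2)q_C)/2) - 93q_C = (429/2 - (1/4)q_C)q_C - 93q_C.
Maximising: ∂π_C/∂q_C = 243/2 - (1/2)q_C = 0, giving q_C = 243.
Then q_Y = (243 - (1/2)·243) = 243/2.
Total output Q = 729/2, so price P = 336 - (1/2)·(729/2) = 615/4.

153.75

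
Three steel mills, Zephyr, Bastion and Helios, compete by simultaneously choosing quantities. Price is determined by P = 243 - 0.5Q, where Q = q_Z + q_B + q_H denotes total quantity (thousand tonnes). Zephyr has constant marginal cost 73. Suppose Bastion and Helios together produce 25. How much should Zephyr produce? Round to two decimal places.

With rivals' combined output fixed at 25, Zephyr's profit is π_Z = (243 - (1/2)·25 - (1/2)q_Z)q_Z - (73q_Z) = (461/2 - (1/2)q_Z)q_Z - (73q_Z).
∂π_Z/∂q_Z = 315/2 - q_Z = 0, so q_Z = 315/2.

157.50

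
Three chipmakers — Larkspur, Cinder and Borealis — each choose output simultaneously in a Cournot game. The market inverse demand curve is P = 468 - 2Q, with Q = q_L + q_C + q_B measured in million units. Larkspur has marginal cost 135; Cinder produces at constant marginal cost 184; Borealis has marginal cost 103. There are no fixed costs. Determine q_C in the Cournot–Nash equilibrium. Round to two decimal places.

19.25

Larkspur's profit: π_L = (468 - 2Q)q_L - (135q_L). Setting ∂π_L/∂q_L = 0: 333 - 4q_L - 2(q_C + q_B) = 0.
Cinder's first-order condition: 284 - 4q_C - 2(q_L + q_B) = 0.
Borealis's first-order condition: 365 - 4q_B - 2(q_L + q_C) = 0.
Adding the 3 conditions: 982 − 4Q − 4Q = 0, i.e. Q = 491/4.
Back-substituting: q_L = (333 − 491/2)/2 = 175/4, q_C = (284 − 491/2)/2 = 77/4, q_B = (365 − 491/2)/2 = 239/4.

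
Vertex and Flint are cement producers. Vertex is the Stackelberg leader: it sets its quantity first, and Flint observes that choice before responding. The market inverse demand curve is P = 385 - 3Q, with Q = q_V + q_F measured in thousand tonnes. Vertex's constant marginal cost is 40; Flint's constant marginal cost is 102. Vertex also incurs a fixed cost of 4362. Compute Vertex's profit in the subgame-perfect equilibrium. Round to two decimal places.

2540.04

The follower Flint best-responds to any q_V: π_F = (385 - 3Q)q_F - 102q_F.
∂π_F/∂q_F = 283 - 3q_V - 6q_F = 0 gives the reaction function q_F = (283 - 3q_V)/6.
Vertex substitutes q_F(q_V) into its own profit: π_V = q_V(385 - 3q_V - (283 - 3q_V)/2) - 40q_V = (487/2 - (3/2)q_V)q_V - 40q_V.
Leader FOC: 407/2 - 3q_V = 0, so q_V = 407/6.
Then q_F = (283 - 3·(407/6))/6 = 53/4.
Price P = 385 - 3·(973/12) = 567/4.
Vertex's profit: (567/4 - 40)·(407/6) - 4362 = 2540.0417.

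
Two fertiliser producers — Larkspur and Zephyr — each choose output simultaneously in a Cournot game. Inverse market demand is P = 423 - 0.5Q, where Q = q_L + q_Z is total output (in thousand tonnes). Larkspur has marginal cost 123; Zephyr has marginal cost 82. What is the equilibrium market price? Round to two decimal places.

Larkspur's profit: π_L = (423 - 0.5Q)q_L - (123q_L). Setting ∂π_L/∂q_L = 0: 300 - q_L - (1/2)(q_Z) = 0.
Zephyr's first-order condition: 341 - q_Z - (1/2)(q_L) = 0.
Best responses: q_L = (300 - (1/2)q_Z), q_Z = (341 - (1/2)q_L).
Substituting one into the other gives q_L = 518/3 and q_Z = 764/3.
Total output Q = 1282/3, so price P = 423 - (1/2)·(1282/3) = 628/3.

209.33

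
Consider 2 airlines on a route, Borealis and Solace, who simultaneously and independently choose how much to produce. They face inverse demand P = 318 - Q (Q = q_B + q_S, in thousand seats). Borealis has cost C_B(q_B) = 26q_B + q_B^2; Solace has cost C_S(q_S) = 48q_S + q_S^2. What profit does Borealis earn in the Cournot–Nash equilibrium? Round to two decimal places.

Borealis's profit: π_B = (318 - Q)q_B - (26q_B + q_B²). Setting ∂π_B/∂q_B = 0: 292 - 4q_B - (q_S) = 0.
Solace's profit: π_S = (318 - Q)q_S - (48q_S + q_S²). Setting ∂π_S/∂q_S = 0: 270 - 4q_S - (q_B) = 0.
Best responses: q_B = (292 - q_S)/4, q_S = (270 - q_B)/4.
Substituting one into the other gives q_B = 898/15 and q_S = 788/15.
Price P = 318 - 562/5 = 1028/5.
Borealis's profit: (1028/5)·(898/15) - 26·(898/15) - (898/15)² = 7168.0356.

7168.04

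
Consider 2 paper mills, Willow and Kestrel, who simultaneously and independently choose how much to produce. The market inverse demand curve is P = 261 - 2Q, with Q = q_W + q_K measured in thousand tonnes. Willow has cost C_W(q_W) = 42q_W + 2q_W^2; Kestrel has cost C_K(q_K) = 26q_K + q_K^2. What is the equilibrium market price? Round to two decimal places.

Willow's profit: π_W = (261 - 2Q)q_W - (42q_W + 2q_W²). Setting ∂π_W/∂q_W = 0: 219 - 8q_W - 2(q_K) = 0.
Kestrel's first-order condition: 235 - 6q_K - 2(q_W) = 0.
Rearranging gives the reaction functions q_W = (219 - 2q_K)/8 and q_K = (235 - 2q_W)/6.
Solving the pair: q_W = 211/11, q_K = 721/22.
Total output Q = 1143/22, so price P = 261 - 2·(1143/22) = 1728/11.

157.09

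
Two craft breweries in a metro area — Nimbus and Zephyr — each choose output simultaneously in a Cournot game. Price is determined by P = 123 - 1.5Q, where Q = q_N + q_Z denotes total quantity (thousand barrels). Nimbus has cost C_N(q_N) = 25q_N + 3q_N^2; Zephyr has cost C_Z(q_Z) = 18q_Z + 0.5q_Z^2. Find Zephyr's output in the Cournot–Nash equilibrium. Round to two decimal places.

23.64

Nimbus's profit: π_N = (123 - 1.5Q)q_N - (25q_N + 3q_N²). Setting ∂π_N/∂q_N = 0: 98 - 9q_N - (3/2)(q_Z) = 0.
Zephyr's profit: π_Z = (123 - 1.5Q)q_Z - (18q_Z + (1/2)q_Z²). Setting ∂π_Z/∂q_Z = 0: 105 - 4q_Z - (3/2)(q_N) = 0.
Best responses: q_N = (98 - (3/2)q_Z)/9, q_Z = (105 - (3/2)q_N)/4.
Solving the pair: q_N = 938/135, q_Z = 1064/45.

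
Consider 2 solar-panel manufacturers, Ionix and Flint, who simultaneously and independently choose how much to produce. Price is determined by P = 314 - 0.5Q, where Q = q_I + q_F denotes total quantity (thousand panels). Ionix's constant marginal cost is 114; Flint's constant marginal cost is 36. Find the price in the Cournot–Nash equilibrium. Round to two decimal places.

Ionix's profit: π_I = (314 - 0.5Q)q_I - (114q_I). Setting ∂π_I/∂q_I = 0: 200 - q_I - (1/2)(q_F) = 0.
Flint's profit: π_F = (314 - 0.5Q)q_F - (36q_F). Setting ∂π_F/∂q_F = 0: 278 - q_F - (1/2)(q_I) = 0.
Best responses: q_I = (200 - (1/2)q_F), q_F = (278 - (1/2)q_I).
Solving the pair: q_I = 244/3, q_F = 712/3.
Total output Q = 956/3, so price P = 314 - (1/2)·(956/3) = 464/3.

154.67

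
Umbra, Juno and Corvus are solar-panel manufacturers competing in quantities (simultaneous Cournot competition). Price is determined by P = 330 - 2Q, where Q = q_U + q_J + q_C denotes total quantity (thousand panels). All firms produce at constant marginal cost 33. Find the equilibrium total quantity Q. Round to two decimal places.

A representative firm's profit is π_i = q_i(330 - 2Q) - 33q_i.
First-order condition (treating rivals' output as given): 297 - 4q_i - 2·Σ_{j≠i} q_j = 0.
With identical firms every q_j equals q_i, so Σ_{j≠i} q_j = 2q_i and 297 = 8q_i, giving q_i = 297/8.
Total output Q = 297/8 + 297/8 + 297/8 = 891/8.

111.38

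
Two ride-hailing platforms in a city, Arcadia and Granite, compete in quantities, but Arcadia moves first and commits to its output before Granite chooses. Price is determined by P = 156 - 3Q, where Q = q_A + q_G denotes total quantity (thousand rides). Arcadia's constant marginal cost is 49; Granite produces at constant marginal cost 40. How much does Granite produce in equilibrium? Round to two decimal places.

Solve by backward induction. Given q_A, the follower Granite maximises π_G = (156 - 3q_A - 3q_G)q_G - 40q_G.
Follower FOC: 116 - 3q_A - 6q_G = 0, so q_G(q_A) = (116 - 3q_A)/6.
Arcadia substitutes q_G(q_A) into its own profit: π_A = q_A(156 - 3q_A - (116 - 3q_A)/2) - 49q_A = (98 - (3/2)q_A)q_A - 49q_A.
Maximising: ∂π_A/∂q_A = 49 - 3q_A = 0, giving q_A = 49/3.
Then q_G = (116 - 3·(49/3))/6 = 67/6.

11.17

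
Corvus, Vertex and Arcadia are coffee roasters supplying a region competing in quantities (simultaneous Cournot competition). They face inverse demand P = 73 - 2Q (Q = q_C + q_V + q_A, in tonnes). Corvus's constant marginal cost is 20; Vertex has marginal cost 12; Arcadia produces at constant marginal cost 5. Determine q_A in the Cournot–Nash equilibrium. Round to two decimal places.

Corvus's profit: π_C = (73 - 2Q)q_C - (20q_C). Setting ∂π_C/∂q_C = 0: 53 - 4q_C - 2(q_V + q_A) = 0.
Vertex's profit: π_V = (73 - 2Q)q_V - (12q_V). Setting ∂π_V/∂q_V = 0: 61 - 4q_V - 2(q_C + q_A) = 0.
Arcadia's first-order condition: 68 - 4q_A - 2(q_C + q_V) = 0.
Adding the 3 first-order conditions: 182 − 8Q = 0, so Q = 91/4.
Back-substituting: q_C = (53 − 91/2)/2 = 15/4, q_V = (61 − 91/2)/2 = 31/4, q_A = (68 − 91/2)/2 = 45/4.

11.25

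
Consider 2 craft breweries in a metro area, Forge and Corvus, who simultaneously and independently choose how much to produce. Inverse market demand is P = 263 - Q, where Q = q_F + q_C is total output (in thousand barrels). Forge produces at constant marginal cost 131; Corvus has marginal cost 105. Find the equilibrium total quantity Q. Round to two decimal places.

Forge's profit: π_F = (263 - Q)q_F - (131q_F). Setting ∂π_F/∂q_F = 0: 132 - 2q_F - (q_C) = 0.
Corvus's first-order condition: 158 - 2q_C - (q_F) = 0.
Rearranging gives the reaction functions q_F = (132 - q_C)/2 and q_C = (158 - q_F)/2.
Substituting one into the other gives q_F = 106/3 and q_C = 184/3.
Total output Q = 106/3 + 184/3 = 290/3.

96.67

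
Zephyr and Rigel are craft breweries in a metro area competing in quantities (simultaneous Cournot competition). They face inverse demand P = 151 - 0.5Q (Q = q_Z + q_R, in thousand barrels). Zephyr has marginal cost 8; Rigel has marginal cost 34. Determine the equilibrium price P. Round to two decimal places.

64.33

Zephyr's profit: π_Z = (151 - 0.5Q)q_Z - (8q_Z). Setting ∂π_Z/∂q_Z = 0: 143 - q_Z - (1/2)(q_R) = 0.
Rigel's first-order condition: 117 - q_R - (1/2)(q_Z) = 0.
Rearranging gives the reaction functions q_Z = (143 - (1/2)q_R) and q_R = (117 - (1/2)q_Z).
Substituting one into the other gives q_Z = 338/3 and q_R = 182/3.
Total output Q = 520/3, so price P = 151 - (1/2)·(520/3) = 193/3.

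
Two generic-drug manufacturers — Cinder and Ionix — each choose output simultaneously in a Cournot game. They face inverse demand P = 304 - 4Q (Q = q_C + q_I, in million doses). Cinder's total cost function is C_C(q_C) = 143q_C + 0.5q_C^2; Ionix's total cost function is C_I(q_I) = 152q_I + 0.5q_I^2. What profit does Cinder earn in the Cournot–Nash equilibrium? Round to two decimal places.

Cinder's profit: π_C = (304 - 4Q)q_C - (143q_C + (1/2)q_C²). Setting ∂π_C/∂q_C = 0: 161 - 9q_C - 4(q_I) = 0.
Ionix's first-order condition: 152 - 9q_I - 4(q_C) = 0.
Best responses: q_C = (161 - 4q_I)/9, q_I = (152 - 4q_C)/9.
Solving the pair: q_C = 841/65, q_I = 724/65.
Price P = 304 - 4·(313/13) = 207.6923.
Cinder's profit: 207.6923·(841/65) - 143·(841/65) - (1/2)(841/65)² = 753.3170.

753.32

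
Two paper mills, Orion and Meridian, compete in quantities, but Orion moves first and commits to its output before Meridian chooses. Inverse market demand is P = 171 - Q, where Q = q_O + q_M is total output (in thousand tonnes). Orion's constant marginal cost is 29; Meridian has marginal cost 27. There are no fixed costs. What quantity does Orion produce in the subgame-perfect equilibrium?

Solve by backward induction. Given q_O, the follower Meridian maximises π_M = (171 - q_O - q_M)q_M - 27q_M.
∂π_M/∂q_M = 144 - q_O - 2q_M = 0 gives the reaction function q_M = (144 - q_O)/2.
Orion substitutes q_M(q_O) into its own profit: π_O = q_O(171 - q_O - (144 - q_O)/2) - 29q_O = (99 - (1/2)q_O)q_O - 29q_O.
Maximising: ∂π_O/∂q_O = 70 - q_O = 0, giving q_O = 70.
Then q_M = (144 - 70)/2 = 37.

70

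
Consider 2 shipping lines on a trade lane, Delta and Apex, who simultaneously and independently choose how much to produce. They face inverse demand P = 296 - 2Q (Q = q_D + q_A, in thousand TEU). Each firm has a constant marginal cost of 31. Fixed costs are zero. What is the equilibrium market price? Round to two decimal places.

A representative firm's profit is π_i = q_i(296 - 2Q) - 31q_i.
Setting ∂π_i/∂q_i = 0 with rivals' quantities fixed: 265 - 4q_i - 2q_j = 0.
With identical firms every q_j equals q_i, so q_j = q_i and 265 = 6q_i, giving q_i = 265/6.
Total output Q = 265/3, so price P = 296 - 2·(265/3) = 358/3.

119.33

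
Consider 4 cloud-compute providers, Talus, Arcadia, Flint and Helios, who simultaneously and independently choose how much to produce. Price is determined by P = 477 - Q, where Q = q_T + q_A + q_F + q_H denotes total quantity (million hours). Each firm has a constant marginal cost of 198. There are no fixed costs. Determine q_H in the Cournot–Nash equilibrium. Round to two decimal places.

Each firm earns π_i = (477 - Q)q_i - 198q_i.
Setting ∂π_i/∂q_i = 0 with rivals' quantities fixed: 279 - 2q_i - Σ_{j≠i} q_j = 0.
By symmetry each firm produces the same amount; substituting Σ_{j≠i} q_j = 3q_i yields q_i = 279/5.

55.80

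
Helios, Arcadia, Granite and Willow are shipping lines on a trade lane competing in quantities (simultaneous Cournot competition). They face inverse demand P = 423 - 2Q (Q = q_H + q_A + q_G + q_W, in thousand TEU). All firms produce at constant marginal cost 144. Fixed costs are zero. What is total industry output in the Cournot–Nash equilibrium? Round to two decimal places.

Each firm earns π_i = (423 - 2Q)q_i - 144q_i.
First-order condition (treating rivals' output as given): 279 - 4q_i - 2·Σ_{j≠i} q_j = 0.
With identical firms every q_j equals q_i, so Σ_{j≠i} q_j = 3q_i and 279 = 10q_i, giving q_i = 279/10.
Total output Q = 279/10 + 279/10 + 279/10 + 279/10 = 558/5.

111.60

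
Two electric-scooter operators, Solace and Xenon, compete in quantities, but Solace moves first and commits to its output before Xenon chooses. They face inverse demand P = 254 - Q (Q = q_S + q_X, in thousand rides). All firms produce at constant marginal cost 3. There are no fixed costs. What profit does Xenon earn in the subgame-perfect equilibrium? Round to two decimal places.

Solve by backward induction. Given q_S, the follower Xenon maximises π_X = (254 - q_S - q_X)q_X - 3q_X.
∂π_X/∂q_X = 251 - q_S - 2q_X = 0 gives the reaction function q_X = (251 - q_S)/2.
Solace substitutes q_X(q_S) into its own profit: π_S = q_S(254 - q_S - (251 - q_S)/2) - 3q_S = (257/2 - (1/2)q_S)q_S - 3q_S.
The leader's first-order condition 251/2 - q_S = 0 yields q_S = 251/2.
Then q_X = (251 - 251/2)/2 = 251/4.
Price P = 254 - 753/4 = 263/4.
Xenon's profit: (263/4 - 3)·(251/4) = 3937.5625.

3937.56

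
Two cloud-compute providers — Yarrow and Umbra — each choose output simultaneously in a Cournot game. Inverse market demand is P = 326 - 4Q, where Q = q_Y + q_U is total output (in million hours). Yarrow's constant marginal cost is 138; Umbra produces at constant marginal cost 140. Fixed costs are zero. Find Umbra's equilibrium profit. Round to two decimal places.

940.44

Yarrow's profit: π_Y = (326 - 4Q)q_Y - (138q_Y). Setting ∂π_Y/∂q_Y = 0: 188 - 8q_Y - 4(q_U) = 0.
Umbra's profit: π_U = (326 - 4Q)q_U - (140q_U). Setting ∂π_U/∂q_U = 0: 186 - 8q_U - 4(q_Y) = 0.
So q_Y = (188 - 4q_U)/8 and q_U = (186 - 4q_Y)/8.
Solving the pair: q_Y = 95/6, q_U = 46/3.
Price P = 326 - 4·(187/6) = 604/3.
Umbra's profit: (604/3 - 140)·(46/3) = 940.4444.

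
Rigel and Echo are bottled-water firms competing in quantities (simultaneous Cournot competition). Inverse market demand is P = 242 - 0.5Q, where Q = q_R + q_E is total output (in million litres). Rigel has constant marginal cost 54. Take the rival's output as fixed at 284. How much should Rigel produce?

With the rival's output fixed at 284, Rigel's profit is π_R = (242 - (1/2)·284 - (1/2)q_R)q_R - (54q_R) = (100 - (1/2)q_R)q_R - (54q_R).
∂π_R/∂q_R = 46 - q_R = 0, so q_R = 46.

46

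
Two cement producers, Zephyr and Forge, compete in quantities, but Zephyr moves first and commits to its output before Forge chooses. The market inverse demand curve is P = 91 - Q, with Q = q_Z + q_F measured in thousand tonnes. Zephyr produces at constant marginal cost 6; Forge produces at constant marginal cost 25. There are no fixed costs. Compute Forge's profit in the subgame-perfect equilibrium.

The follower Forge best-responds to any q_Z: π_F = (91 - Q)q_F - 25q_F.
Setting the follower's marginal profit to zero, 66 - q_Z - 2q_F = 0, i.e. q_F = (66 - q_Z)/2.
The leader anticipates this reaction. Substituting into P = 91 - Q gives P = 58 - (1/2)q_Z, so π_Z = (58 - (1/2)q_Z)q_Z - 6q_Z.
The leader's first-order condition 52 - q_Z = 0 yields q_Z = 52.
Then q_F = (66 - 52)/2 = 7.
Price P = 91 - 59 = 32.
Forge's profit: (32 - 25)·7 = 49.

49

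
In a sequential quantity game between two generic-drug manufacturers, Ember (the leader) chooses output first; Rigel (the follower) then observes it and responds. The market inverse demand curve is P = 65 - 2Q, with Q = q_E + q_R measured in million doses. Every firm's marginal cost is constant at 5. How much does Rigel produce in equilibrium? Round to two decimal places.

7.50

Solve by backward induction. Given q_E, the follower Rigel maximises π_R = (65 - 2q_E - 2q_R)q_R - 5q_R.
Setting the follower's marginal profit to zero, 60 - 2q_E - 4q_R = 0, i.e. q_R = (60 - 2q_E)/4.
The leader anticipates this reaction. Substituting into P = 65 - 2Q gives P = 35 - q_E, so π_E = (35 - q_E)q_E - 5q_E.
Maximising: ∂π_E/∂q_E = 30 - 2q_E = 0, giving q_E = 15.
Then q_R = (60 - 2·15)/4 = 15/2.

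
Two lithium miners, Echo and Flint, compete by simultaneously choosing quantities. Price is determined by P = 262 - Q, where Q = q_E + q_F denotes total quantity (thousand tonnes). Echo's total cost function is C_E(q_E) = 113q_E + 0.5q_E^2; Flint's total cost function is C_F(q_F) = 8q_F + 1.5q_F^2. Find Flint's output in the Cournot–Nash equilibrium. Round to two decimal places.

43.79

Echo's profit: π_E = (262 - Q)q_E - (113q_E + (1/2)q_E²). Setting ∂π_E/∂q_E = 0: 149 - 3q_E - (q_F) = 0.
Flint's profit: π_F = (262 - Q)q_F - (8q_F + (3/2)q_F²). Setting ∂π_F/∂q_F = 0: 254 - 5q_F - (q_E) = 0.
Rearranging gives the reaction functions q_E = (149 - q_F)/3 and q_F = (254 - q_E)/5.
Substituting one into the other gives q_E = 491/14 and q_F = 613/14.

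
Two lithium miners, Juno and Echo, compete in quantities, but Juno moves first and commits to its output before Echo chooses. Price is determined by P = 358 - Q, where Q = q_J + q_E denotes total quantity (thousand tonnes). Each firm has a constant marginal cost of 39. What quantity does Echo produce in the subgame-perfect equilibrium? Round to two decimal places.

Solve by backward induction. Given q_J, the follower Echo maximises π_E = (358 - q_J - q_E)q_E - 39q_E.
Setting the follower's marginal profit to zero, 319 - q_J - 2q_E = 0, i.e. q_E = (319 - q_J)/2.
The leader anticipates this reaction. Substituting into P = 358 - Q gives P = 397/2 - (1/2)q_J, so π_J = (397/2 - (1/2)q_J)q_J - 39q_J.
The leader's first-order condition 319/2 - q_J = 0 yields q_J = 319/2.
Then q_E = (319 - 319/2)/2 = 319/4.

79.75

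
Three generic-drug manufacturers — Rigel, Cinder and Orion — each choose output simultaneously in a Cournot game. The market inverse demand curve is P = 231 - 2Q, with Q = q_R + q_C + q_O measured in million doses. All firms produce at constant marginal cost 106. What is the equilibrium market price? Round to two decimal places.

137.25

A representative firm's profit is π_i = q_i(231 - 2Q) - 106q_i.
Setting ∂π_i/∂q_i = 0 with rivals' quantities fixed: 125 - 4q_i - 2·Σ_{j≠i} q_j = 0.
By symmetry each firm produces the same amount; substituting Σ_{j≠i} q_j = 2q_i yields q_i = 125/8.
Total output Q = 375/8, so price P = 231 - 2·(375/8) = 549/4.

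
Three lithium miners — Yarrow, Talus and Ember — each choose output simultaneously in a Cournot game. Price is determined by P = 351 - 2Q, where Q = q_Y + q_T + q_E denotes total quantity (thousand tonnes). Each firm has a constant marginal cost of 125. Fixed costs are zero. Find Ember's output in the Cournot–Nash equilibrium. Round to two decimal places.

28.25

Each firm earns π_i = (351 - 2Q)q_i - 125q_i.
First-order condition (treating rivals' output as given): 226 - 4q_i - 2·Σ_{j≠i} q_j = 0.
With identical firms every q_j equals q_i, so Σ_{j≠i} q_j = 2q_i and 226 = 8q_i, giving q_i = 113/4.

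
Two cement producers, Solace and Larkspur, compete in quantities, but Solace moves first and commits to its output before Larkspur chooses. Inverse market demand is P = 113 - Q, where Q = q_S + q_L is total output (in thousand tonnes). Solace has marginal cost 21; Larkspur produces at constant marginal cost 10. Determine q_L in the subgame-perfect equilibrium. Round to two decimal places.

31.25

The follower Larkspur best-responds to any q_S: π_L = (113 - Q)q_L - 10q_L.
Follower FOC: 103 - q_S - 2q_L = 0, so q_L(q_S) = (103 - q_S)/2.
Solace substitutes q_L(q_S) into its own profit: π_S = q_S(113 - q_S - (103 - q_S)/2) - 21q_S = (123/2 - (1/2)q_S)q_S - 21q_S.
Leader FOC: 81/2 - q_S = 0, so q_S = 81/2.
Then q_L = (103 - 81/2)/2 = 125/4.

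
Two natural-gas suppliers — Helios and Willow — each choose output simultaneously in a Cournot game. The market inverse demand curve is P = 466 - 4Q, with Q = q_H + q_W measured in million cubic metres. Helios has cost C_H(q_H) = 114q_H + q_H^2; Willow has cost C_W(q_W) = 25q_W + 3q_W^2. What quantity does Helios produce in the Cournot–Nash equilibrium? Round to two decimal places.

25.52

Helios's profit: π_H = (466 - 4Q)q_H - (114q_H + q_H²). Setting ∂π_H/∂q_H = 0: 352 - 10q_H - 4(q_W) = 0.
Willow's profit: π_W = (466 - 4Q)q_W - (25q_W + 3q_W²). Setting ∂π_W/∂q_W = 0: 441 - 14q_W - 4(q_H) = 0.
Rearranging gives the reaction functions q_H = (352 - 4q_W)/10 and q_W = (441 - 4q_H)/14.
Solving the pair: q_H = 791/31, q_W = 1501/62.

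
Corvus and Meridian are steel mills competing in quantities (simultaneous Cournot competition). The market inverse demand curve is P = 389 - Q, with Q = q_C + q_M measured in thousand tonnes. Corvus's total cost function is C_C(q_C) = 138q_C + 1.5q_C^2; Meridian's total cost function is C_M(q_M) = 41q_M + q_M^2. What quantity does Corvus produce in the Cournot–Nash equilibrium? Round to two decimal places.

Corvus's profit: π_C = (389 - Q)q_C - (138q_C + (3/2)q_C²). Setting ∂π_C/∂q_C = 0: 251 - 5q_C - (q_M) = 0.
Meridian's first-order condition: 348 - 4q_M - (q_C) = 0.
So q_C = (251 - q_M)/5 and q_M = (348 - q_C)/4.
Solving the pair: q_C = 656/19, q_M = 1489/19.

34.53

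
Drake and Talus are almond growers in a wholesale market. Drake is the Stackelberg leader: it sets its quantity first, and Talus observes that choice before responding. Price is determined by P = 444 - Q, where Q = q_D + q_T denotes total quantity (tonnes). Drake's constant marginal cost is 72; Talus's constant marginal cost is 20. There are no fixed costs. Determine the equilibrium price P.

Solve by backward induction. Given q_D, the follower Talus maximises π_T = (444 - q_D - q_T)q_T - 20q_T.
∂π_T/∂q_T = 424 - q_D - 2q_T = 0 gives the reaction function q_T = (424 - q_D)/2.
The leader anticipates this reaction. Substituting into P = 444 - Q gives P = 232 - (1/2)q_D, so π_D = (232 - (1/2)q_D)q_D - 72q_D.
The leader's first-order condition 160 - q_D = 0 yields q_D = 160.
Then q_T = (424 - 160)/2 = 132.
Total output Q = 292, so price P = 444 - 292 = 152.

152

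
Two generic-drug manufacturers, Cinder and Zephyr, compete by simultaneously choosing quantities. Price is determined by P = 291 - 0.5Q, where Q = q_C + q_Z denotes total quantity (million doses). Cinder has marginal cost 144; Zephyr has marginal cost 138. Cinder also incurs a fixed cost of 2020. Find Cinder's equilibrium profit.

2398

Cinder's profit: π_C = (291 - 0.5Q)q_C - (144q_C). Setting ∂π_C/∂q_C = 0: 147 - q_C - (1/2)(q_Z) = 0.
Zephyr's first-order condition: 153 - q_Z - (1/2)(q_C) = 0.
Best responses: q_C = (147 - (1/2)q_Z), q_Z = (153 - (1/2)q_C).
Solving the pair: q_C = 94, q_Z = 106.
Price P = 291 - (1/2)·200 = 191.
Cinder's profit: (191 - 144)·94 - 2020 = 2398.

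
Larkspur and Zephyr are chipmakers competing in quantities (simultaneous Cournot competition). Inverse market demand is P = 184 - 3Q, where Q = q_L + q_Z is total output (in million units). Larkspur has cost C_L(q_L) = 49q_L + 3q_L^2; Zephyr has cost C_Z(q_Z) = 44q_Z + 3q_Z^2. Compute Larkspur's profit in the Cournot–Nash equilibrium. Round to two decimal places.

474.07

Larkspur's profit: π_L = (184 - 3Q)q_L - (49q_L + 3q_L²). Setting ∂π_L/∂q_L = 0: 135 - 12q_L - 3(q_Z) = 0.
Zephyr's profit: π_Z = (184 - 3Q)q_Z - (44q_Z + 3q_Z²). Setting ∂π_Z/∂q_Z = 0: 140 - 12q_Z - 3(q_L) = 0.
So q_L = (135 - 3q_Z)/12 and q_Z = (140 - 3q_L)/12.
Substituting one into the other gives q_L = 80/9 and q_Z = 85/9.
Price P = 184 - 3·(55/3) = 129.
Larkspur's profit: 129·(80/9) - 49·(80/9) - 3(80/9)² = 474.0741.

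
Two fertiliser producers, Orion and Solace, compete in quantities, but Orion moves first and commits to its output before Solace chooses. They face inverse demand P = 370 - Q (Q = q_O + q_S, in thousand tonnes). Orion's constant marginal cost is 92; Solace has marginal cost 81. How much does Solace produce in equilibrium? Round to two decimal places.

77.75

The follower Solace best-responds to any q_O: π_S = (370 - Q)q_S - 81q_S.
Follower FOC: 289 - q_O - 2q_S = 0, so q_S(q_O) = (289 - q_O)/2.
The leader anticipates this reaction. Substituting into P = 370 - Q gives P = 451/2 - (1/2)q_O, so π_O = (451/2 - (1/2)q_O)q_O - 92q_O.
The leader's first-order condition 267/2 - q_O = 0 yields q_O = 267/2.
Then q_S = (289 - 267/2)/2 = 311/4.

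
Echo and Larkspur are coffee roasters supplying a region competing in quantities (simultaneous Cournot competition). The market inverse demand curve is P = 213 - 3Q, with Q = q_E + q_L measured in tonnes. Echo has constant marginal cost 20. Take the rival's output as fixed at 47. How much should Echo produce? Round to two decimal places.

8.67

With the rival's output fixed at 47, Echo's profit is π_E = (213 - 3·47 - 3q_E)q_E - (20q_E) = (72 - 3q_E)q_E - (20q_E).
∂π_E/∂q_E = 52 - 6q_E = 0, so q_E = 26/3.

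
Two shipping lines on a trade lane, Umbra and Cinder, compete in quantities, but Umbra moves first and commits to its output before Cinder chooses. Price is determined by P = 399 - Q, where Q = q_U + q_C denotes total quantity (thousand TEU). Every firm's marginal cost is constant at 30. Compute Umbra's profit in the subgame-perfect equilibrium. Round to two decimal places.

Solve by backward induction. Given q_U, the follower Cinder maximises π_C = (399 - q_U - q_C)q_C - 30q_C.
Follower FOC: 369 - q_U - 2q_C = 0, so q_C(q_U) = (369 - q_U)/2.
The leader anticipates this reaction. Substituting into P = 399 - Q gives P = 429/2 - (1/2)q_U, so π_U = (429/2 - (1/2)q_U)q_U - 30q_U.
Maximising: ∂π_U/∂q_U = 369/2 - q_U = 0, giving q_U = 369/2.
Then q_C = (369 - 369/2)/2 = 369/4.
Price P = 399 - 1107/4 = 489/4.
Umbra's profit: (489/4 - 30)·(369/2) = 17020.1250.

17020.13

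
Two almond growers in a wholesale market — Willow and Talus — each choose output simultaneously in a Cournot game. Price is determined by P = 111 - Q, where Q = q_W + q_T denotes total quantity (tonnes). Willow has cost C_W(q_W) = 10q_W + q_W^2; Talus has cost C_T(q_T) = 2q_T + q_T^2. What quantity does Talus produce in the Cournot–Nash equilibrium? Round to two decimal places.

Willow's profit: π_W = (111 - Q)q_W - (10q_W + q_W²). Setting ∂π_W/∂q_W = 0: 101 - 4q_W - (q_T) = 0.
Talus's first-order condition: 109 - 4q_T - (q_W) = 0.
So q_W = (101 - q_T)/4 and q_T = (109 - q_W)/4.
Substituting one into the other gives q_W = 59/3 and q_T = 67/3.

22.33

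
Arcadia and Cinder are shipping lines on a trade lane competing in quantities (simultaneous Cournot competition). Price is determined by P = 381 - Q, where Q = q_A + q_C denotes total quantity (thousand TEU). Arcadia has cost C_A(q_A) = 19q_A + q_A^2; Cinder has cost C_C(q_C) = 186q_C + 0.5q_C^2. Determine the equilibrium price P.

Arcadia's profit: π_A = (381 - Q)q_A - (19q_A + q_A²). Setting ∂π_A/∂q_A = 0: 362 - 4q_A - (q_C) = 0.
Cinder's profit: π_C = (381 - Q)q_C - (186q_C + (1/2)q_C²). Setting ∂π_C/∂q_C = 0: 195 - 3q_C - (q_A) = 0.
So q_A = (362 - q_C)/4 and q_C = (195 - q_A)/3.
Solving the pair: q_A = 81, q_C = 38.
Total output Q = 119, so price P = 381 - 119 = 262.

262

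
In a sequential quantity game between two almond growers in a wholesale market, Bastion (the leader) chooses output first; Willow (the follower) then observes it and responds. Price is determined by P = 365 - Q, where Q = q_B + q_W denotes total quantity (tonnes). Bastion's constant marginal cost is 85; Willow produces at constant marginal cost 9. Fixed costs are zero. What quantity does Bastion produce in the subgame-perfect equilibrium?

102

The follower Willow best-responds to any q_B: π_W = (365 - Q)q_W - 9q_W.
Follower FOC: 356 - q_B - 2q_W = 0, so q_W(q_B) = (356 - q_B)/2.
Bastion substitutes q_W(q_B) into its own profit: π_B = q_B(365 - q_B - (356 - q_B)/2) - 85q_B = (187 - (1/2)q_B)q_B - 85q_B.
Maximising: ∂π_B/∂q_B = 102 - q_B = 0, giving q_B = 102.
Then q_W = (356 - 102)/2 = 127.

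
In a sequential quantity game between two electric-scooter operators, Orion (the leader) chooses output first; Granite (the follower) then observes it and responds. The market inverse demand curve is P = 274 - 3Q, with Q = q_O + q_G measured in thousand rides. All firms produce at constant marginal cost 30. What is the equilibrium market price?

91

Solve by backward induction. Given q_O, the follower Granite maximises π_G = (274 - 3q_O - 3q_G)q_G - 30q_G.
∂π_G/∂q_G = 244 - 3q_O - 6q_G = 0 gives the reaction function q_G = (244 - 3q_O)/6.
The leader anticipates this reaction. Substituting into P = 274 - 3Q gives P = 152 - (3/2)q_O, so π_O = (152 - (3/2)q_O)q_O - 30q_O.
The leader's first-order condition 122 - 3q_O = 0 yields q_O = 122/3.
Then q_G = (244 - 3·(122/3))/6 = 61/3.
Total output Q = 61, so price P = 274 - 3·61 = 91.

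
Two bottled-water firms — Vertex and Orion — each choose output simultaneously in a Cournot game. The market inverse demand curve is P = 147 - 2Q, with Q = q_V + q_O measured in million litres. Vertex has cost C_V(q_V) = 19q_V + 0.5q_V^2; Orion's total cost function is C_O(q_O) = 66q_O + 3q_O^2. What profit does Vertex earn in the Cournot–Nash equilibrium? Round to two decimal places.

1476.75

Vertex's profit: π_V = (147 - 2Q)q_V - (19q_V + (1/2)q_V²). Setting ∂π_V/∂q_V = 0: 128 - 5q_V - 2(q_O) = 0.
Orion's first-order condition: 81 - 10q_O - 2(q_V) = 0.
Rearranging gives the reaction functions q_V = (128 - 2q_O)/5 and q_O = (81 - 2q_V)/10.
Substituting one into the other gives q_V = 559/23 and q_O = 149/46.
Price P = 147 - 2·(1267/46) = 91.9130.
Vertex's profit: 91.9130·(559/23) - 19·(559/23) - (1/2)(559/23)² = 1476.7533.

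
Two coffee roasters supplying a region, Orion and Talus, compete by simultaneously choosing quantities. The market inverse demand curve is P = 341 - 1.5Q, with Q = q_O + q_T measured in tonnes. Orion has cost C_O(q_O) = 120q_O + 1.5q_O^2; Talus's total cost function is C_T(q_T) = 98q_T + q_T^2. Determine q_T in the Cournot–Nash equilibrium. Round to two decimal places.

40.59

Orion's profit: π_O = (341 - 1.5Q)q_O - (120q_O + (3/2)q_O²). Setting ∂π_O/∂q_O = 0: 221 - 6q_O - (3/2)(q_T) = 0.
Talus's first-order condition: 243 - 5q_T - (3/2)(q_O) = 0.
So q_O = (221 - (3/2)q_T)/6 and q_T = (243 - (3/2)q_O)/5.
Substituting one into the other gives q_O = 26.6847 and q_T = 1502/37.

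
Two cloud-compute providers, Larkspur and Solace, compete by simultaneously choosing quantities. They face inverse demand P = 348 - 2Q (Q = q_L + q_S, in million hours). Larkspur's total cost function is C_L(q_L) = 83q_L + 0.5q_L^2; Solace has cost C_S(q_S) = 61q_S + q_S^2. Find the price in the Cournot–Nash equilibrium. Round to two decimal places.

Larkspur's profit: π_L = (348 - 2Q)q_L - (83q_L + (1/2)q_L²). Setting ∂π_L/∂q_L = 0: 265 - 5q_L - 2(q_S) = 0.
Solace's first-order condition: 287 - 6q_S - 2(q_L) = 0.
Rearranging gives the reaction functions q_L = (265 - 2q_S)/5 and q_S = (287 - 2q_L)/6.
Substituting one into the other gives q_L = 508/13 and q_S = 905/26.
Total output Q = 1921/26, so price P = 348 - 2·(1921/26) = 200.2308.

200.23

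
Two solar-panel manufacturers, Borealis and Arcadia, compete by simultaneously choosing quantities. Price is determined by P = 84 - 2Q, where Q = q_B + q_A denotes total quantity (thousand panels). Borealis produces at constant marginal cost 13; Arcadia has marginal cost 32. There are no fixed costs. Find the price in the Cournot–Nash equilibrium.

43

Borealis's profit: π_B = (84 - 2Q)q_B - (13q_B). Setting ∂π_B/∂q_B = 0: 71 - 4q_B - 2(q_A) = 0.
Arcadia's profit: π_A = (84 - 2Q)q_A - (32q_A). Setting ∂π_A/∂q_A = 0: 52 - 4q_A - 2(q_B) = 0.
Rearranging gives the reaction functions q_B = (71 - 2q_A)/4 and q_A = (52 - 2q_B)/4.
Solving the pair: q_B = 15, q_A = 11/2.
Total output Q = 41/2, so price P = 84 - 2·(41/2) = 43.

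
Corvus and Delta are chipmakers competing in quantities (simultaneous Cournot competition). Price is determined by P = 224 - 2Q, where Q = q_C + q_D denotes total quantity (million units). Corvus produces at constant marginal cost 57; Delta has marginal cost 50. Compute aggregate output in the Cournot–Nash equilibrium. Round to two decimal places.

56.83

Corvus's profit: π_C = (224 - 2Q)q_C - (57q_C). Setting ∂π_C/∂q_C = 0: 167 - 4q_C - 2(q_D) = 0.
Delta's profit: π_D = (224 - 2Q)q_D - (50q_D). Setting ∂π_D/∂q_D = 0: 174 - 4q_D - 2(q_C) = 0.
Best responses: q_C = (167 - 2q_D)/4, q_D = (174 - 2q_C)/4.
Solving the pair: q_C = 80/3, q_D = 181/6.
Total output Q = 80/3 + 181/6 = 341/6.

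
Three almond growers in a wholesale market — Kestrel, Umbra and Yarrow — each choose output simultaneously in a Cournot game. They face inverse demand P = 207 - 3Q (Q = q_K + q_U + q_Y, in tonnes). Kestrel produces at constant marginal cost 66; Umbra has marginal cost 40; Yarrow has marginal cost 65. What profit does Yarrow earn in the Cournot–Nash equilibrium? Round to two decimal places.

290.08

Kestrel's profit: π_K = (207 - 3Q)q_K - (66q_K). Setting ∂π_K/∂q_K = 0: 141 - 6q_K - 3(q_U + q_Y) = 0.
Umbra's first-order condition: 167 - 6q_U - 3(q_K + q_Y) = 0.
Yarrow's profit: π_Y = (207 - 3Q)q_Y - (65q_Y). Setting ∂π_Y/∂q_Y = 0: 142 - 6q_Y - 3(q_K + q_U) = 0.
Adding the 3 conditions: 450 − 6Q − 6Q = 0, i.e. Q = 75/2.
Back-substituting: q_K = (141 − 225/2)/3 = 19/2, q_U = (167 − 225/2)/3 = 109/6, q_Y = (142 − 225/2)/3 = 59/6.
Price P = 207 - 3·(75/2) = 189/2.
Yarrow's profit: (189/2 - 65)·(59/6) = 290.0833.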